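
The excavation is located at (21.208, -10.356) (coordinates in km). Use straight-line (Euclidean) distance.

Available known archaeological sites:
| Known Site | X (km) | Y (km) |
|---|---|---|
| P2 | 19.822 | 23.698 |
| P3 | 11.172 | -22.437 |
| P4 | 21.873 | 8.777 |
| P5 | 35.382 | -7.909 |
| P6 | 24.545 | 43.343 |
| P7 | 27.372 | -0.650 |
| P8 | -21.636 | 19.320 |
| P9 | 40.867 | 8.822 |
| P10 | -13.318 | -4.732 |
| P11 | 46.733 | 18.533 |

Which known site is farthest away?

Distances from (21.208, -10.356):
P2: √((-1.386)² + (34.054)²) = √(1.92100 + 1159.67492) = 34.082 km
P3: √((-10.036)² + (-12.081)²) = √(100.72130 + 145.95056) = 15.706 km
P4: √((0.665)² + (19.133)²) = √(0.44223 + 366.07169) = 19.145 km
P5: √((14.174)² + (2.447)²) = √(200.90228 + 5.98781) = 14.384 km
P6: √((3.337)² + (53.699)²) = √(11.13557 + 2883.58260) = 53.803 km
P7: √((6.164)² + (9.706)²) = √(37.99490 + 94.20644) = 11.498 km
P8: √((-42.844)² + (29.676)²) = √(1835.60834 + 880.66498) = 52.118 km
P9: √((19.659)² + (19.178)²) = √(386.47628 + 367.79568) = 27.464 km
P10: √((-34.526)² + (5.624)²) = √(1192.04468 + 31.62938) = 34.981 km
P11: √((25.525)² + (28.889)²) = √(651.52562 + 834.57432) = 38.550 km
Maximum: P6 at 53.803 km.

P6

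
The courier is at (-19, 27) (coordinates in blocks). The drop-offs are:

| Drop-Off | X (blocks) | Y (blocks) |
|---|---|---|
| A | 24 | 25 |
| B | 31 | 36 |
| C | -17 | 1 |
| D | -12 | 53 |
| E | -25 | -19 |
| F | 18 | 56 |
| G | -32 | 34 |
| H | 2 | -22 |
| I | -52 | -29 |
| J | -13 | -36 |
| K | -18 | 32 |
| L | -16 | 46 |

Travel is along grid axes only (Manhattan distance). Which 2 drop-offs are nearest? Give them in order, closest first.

Distances from (-19, 27):
A: |43| + |-2| = 43 + 2 = 45 blocks
B: |50| + |9| = 50 + 9 = 59 blocks
C: |2| + |-26| = 2 + 26 = 28 blocks
D: |7| + |26| = 7 + 26 = 33 blocks
E: |-6| + |-46| = 6 + 46 = 52 blocks
F: |37| + |29| = 37 + 29 = 66 blocks
G: |-13| + |7| = 13 + 7 = 20 blocks
H: |21| + |-49| = 21 + 49 = 70 blocks
I: |-33| + |-56| = 33 + 56 = 89 blocks
J: |6| + |-63| = 6 + 63 = 69 blocks
K: |1| + |5| = 1 + 5 = 6 blocks
L: |3| + |19| = 3 + 19 = 22 blocks
Sorted: K (6 blocks) < G (20 blocks) < L (22 blocks) < C (28 blocks) < …

K, G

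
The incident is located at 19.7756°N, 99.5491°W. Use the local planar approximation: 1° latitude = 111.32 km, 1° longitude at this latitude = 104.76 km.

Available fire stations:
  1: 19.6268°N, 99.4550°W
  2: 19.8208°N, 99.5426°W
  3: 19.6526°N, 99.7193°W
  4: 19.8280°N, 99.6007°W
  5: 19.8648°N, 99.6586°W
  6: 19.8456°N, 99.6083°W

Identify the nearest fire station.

Distances from 19.7756°N, 99.5491°W:
1: √((-0.1488·111.32)² + (0.0941·104.76)²) = √(274.379877 + 97.178508) = 19.2758 km
2: √((0.0452·111.32)² + (0.0065·104.76)²) = √(25.317643 + 0.463679) = 5.0775 km
3: √((-0.1230·111.32)² + (-0.1702·104.76)²) = √(187.480722 + 317.914320) = 22.4810 km
4: √((0.0524·111.32)² + (-0.0516·104.76)²) = √(34.025849 + 29.220684) = 7.9528 km
5: √((0.0892·111.32)² + (-0.1095·104.76)²) = √(98.599816 + 131.588888) = 15.1720 km
6: √((0.0700·111.32)² + (-0.0592·104.76)²) = √(60.721498 + 38.462224) = 9.9591 km
Minimum: 2 at 5.0775 km.

2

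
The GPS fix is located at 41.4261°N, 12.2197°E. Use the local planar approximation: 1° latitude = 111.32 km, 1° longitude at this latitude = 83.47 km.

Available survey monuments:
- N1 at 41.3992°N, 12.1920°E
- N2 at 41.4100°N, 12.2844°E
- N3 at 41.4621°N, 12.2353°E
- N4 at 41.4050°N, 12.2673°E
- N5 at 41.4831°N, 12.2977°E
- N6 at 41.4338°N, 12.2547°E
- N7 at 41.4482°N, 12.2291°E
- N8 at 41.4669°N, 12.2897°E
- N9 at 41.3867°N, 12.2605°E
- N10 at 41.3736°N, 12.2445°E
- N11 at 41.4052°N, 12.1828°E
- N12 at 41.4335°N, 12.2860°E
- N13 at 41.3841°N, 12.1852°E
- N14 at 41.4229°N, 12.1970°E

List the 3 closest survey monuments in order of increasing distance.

Distances from 41.4261°N, 12.2197°E:
N1: 3.7832 km
N2: 5.6901 km
N3: 4.2138 km
N4: 4.6155 km
N5: 9.0912 km
N6: 3.0446 km
N7: 2.5823 km
N8: 7.4005 km
N9: 5.5529 km
N10: 6.2001 km
N11: 3.8600 km
N12: 5.5950 km
N13: 5.4911 km
N14: 1.9280 km
Sorted: N14 (1.9280 km) < N7 (2.5823 km) < N6 (3.0446 km) < N1 (3.7832 km) < N11 (3.8600 km) < …

N14, N7, N6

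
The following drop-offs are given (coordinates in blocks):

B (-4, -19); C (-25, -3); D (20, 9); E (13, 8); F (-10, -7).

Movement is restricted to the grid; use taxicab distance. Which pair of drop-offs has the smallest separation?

Pairwise distances:
B–C: 37 blocks
B–D: 52 blocks
B–E: 44 blocks
B–F: 18 blocks
C–D: 57 blocks
C–E: 49 blocks
C–F: 19 blocks
D–E: 8 blocks
D–F: 46 blocks
E–F: 38 blocks
Closest pair: D–E at 8 blocks.

D and E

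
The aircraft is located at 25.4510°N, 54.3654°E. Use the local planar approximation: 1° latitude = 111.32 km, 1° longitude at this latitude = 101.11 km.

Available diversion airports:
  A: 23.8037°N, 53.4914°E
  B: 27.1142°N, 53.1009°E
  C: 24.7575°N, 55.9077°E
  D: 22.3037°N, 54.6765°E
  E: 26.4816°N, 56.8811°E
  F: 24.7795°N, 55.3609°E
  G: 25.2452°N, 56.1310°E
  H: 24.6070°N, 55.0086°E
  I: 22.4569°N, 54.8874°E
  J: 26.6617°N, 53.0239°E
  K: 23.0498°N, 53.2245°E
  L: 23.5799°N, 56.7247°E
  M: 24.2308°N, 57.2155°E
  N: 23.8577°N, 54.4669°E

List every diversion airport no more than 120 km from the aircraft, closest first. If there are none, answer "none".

H

Distances from 25.4510°N, 54.3654°E:
A: √((-1.6473·111.32)² + (-0.8740·101.11)²) = √(33627.284034 + 7809.281644) = 203.5597 km
B: √((1.6632·111.32)² + (-1.2645·101.11)²) = √(34279.568614 + 16346.541754) = 225.0025 km
C: √((-0.6935·111.32)² + (1.5423·101.11)²) = √(5959.904848 + 24317.892705) = 174.0052 km
D: √((-3.1473·111.32)² + (0.3111·101.11)²) = √(122750.332960 + 989.437219) = 351.7666 km
E: √((1.0306·111.32)² + (2.5157·101.11)²) = √(13162.145021 + 64700.244269) = 279.0383 km
F: √((-0.6715·111.32)² + (0.9955·101.11)²) = √(5587.768812 + 10131.430032) = 125.3762 km
G: √((-0.2058·111.32)² + (1.7656·101.11)²) = √(524.852338 + 31869.324705) = 179.9838 km
H: √((-0.8440·111.32)² + (0.6432·101.11)²) = √(8827.369149 + 4229.414913) = 114.2663 km
I: √((-2.9941·111.32)² + (0.5220·101.11)²) = √(111091.031130 + 2785.667176) = 337.4562 km
J: √((1.2107·111.32)² + (-1.3415·101.11)²) = √(18164.334049 + 18397.955954) = 191.2127 km
K: √((-2.4012·111.32)² + (-1.1409·101.11)²) = √(71450.136809 + 13307.098790) = 291.1310 km
L: √((-1.8711·111.32)² + (2.3593·101.11)²) = √(43385.079027 + 56905.540955) = 316.6869 km
M: √((-1.2202·111.32)² + (2.8501·101.11)²) = √(18450.512609 + 83044.030077) = 318.5821 km
N: √((-1.5933·111.32)² + (0.1015·101.11)²) = √(31458.753294 + 105.322293) = 177.6628 km
Threshold 120 km: H (114.2663 km) is within range.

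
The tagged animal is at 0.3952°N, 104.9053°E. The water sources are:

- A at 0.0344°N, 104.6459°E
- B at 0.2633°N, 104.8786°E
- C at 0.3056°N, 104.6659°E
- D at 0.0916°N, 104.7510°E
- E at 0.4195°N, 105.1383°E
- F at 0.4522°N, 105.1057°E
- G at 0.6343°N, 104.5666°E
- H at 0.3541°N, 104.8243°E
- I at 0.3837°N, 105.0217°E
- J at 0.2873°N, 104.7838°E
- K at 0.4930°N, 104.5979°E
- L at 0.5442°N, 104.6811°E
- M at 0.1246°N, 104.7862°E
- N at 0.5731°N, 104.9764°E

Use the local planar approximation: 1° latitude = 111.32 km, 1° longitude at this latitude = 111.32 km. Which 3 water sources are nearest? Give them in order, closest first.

H, I, B

Distances from 0.3952°N, 104.9053°E:
A: 49.4673 km
B: 14.9809 km
C: 28.4554 km
D: 37.9112 km
E: 26.0782 km
F: 23.1934 km
G: 46.1524 km
H: 10.1113 km
I: 13.0207 km
J: 18.0890 km
K: 35.9099 km
L: 29.9669 km
M: 32.9118 km
N: 21.3269 km
Sorted: H (10.1113 km) < I (13.0207 km) < B (14.9809 km) < J (18.0890 km) < N (21.3269 km) < …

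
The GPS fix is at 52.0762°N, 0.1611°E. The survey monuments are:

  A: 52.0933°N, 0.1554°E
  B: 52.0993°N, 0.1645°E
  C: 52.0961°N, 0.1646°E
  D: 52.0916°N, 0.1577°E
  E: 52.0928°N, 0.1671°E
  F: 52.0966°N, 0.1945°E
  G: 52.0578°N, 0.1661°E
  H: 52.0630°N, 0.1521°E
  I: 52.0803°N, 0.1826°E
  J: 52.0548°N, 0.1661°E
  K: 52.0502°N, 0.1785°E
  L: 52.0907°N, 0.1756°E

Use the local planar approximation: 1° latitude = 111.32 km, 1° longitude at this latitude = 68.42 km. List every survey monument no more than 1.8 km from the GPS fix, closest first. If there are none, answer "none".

Distances from 52.0762°N, 0.1611°E:
A: 1.9431 km
B: 2.5820 km
C: 2.2282 km
D: 1.7300 km
E: 1.8930 km
F: 3.2217 km
G: 2.0767 km
H: 1.5932 km
I: 1.5402 km
J: 2.4067 km
K: 3.1296 km
L: 1.8946 km
Threshold 1.8 km: I (1.5402 km), H (1.5932 km), D (1.7300 km) are within range.

I, H, D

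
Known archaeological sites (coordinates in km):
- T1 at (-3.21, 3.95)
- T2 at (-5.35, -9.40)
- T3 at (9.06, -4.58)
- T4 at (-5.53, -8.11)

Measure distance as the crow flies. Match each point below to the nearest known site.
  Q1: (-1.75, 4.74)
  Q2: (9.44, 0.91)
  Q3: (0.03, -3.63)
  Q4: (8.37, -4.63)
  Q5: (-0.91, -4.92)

Q1 at (-1.75, 4.74):
  T1: √((-1.46)² + (-0.79)²) = √(2.1316 + 0.6241) = 1.66 km
  T2: √((-3.60)² + (-14.14)²) = √(12.9600 + 199.9396) = 14.59 km
  T3: √((10.81)² + (-9.32)²) = √(116.8561 + 86.8624) = 14.27 km
  T4: √((-3.78)² + (-12.85)²) = √(14.2884 + 165.1225) = 13.39 km
  → nearest: T1 (1.66 km)
Q2 at (9.44, 0.91):
  T1: √((-12.65)² + (3.04)²) = √(160.0225 + 9.2416) = 13.01 km
  T2: √((-14.79)² + (-10.31)²) = √(218.7441 + 106.2961) = 18.03 km
  T3: √((-0.38)² + (-5.49)²) = √(0.1444 + 30.1401) = 5.50 km
  T4: √((-14.97)² + (-9.02)²) = √(224.1009 + 81.3604) = 17.48 km
  → nearest: T3 (5.50 km)
Q3 at (0.03, -3.63):
  T1: √((-3.24)² + (7.58)²) = √(10.4976 + 57.4564) = 8.24 km
  T2: √((-5.38)² + (-5.77)²) = √(28.9444 + 33.2929) = 7.89 km
  T3: √((9.03)² + (-0.95)²) = √(81.5409 + 0.9025) = 9.08 km
  T4: √((-5.56)² + (-4.48)²) = √(30.9136 + 20.0704) = 7.14 km
  → nearest: T4 (7.14 km)
Q4 at (8.37, -4.63):
  T1: √((-11.58)² + (8.58)²) = √(134.0964 + 73.6164) = 14.41 km
  T2: √((-13.72)² + (-4.77)²) = √(188.2384 + 22.7529) = 14.53 km
  T3: √((0.69)² + (0.05)²) = √(0.4761 + 0.0025) = 0.69 km
  T4: √((-13.90)² + (-3.48)²) = √(193.2100 + 12.1104) = 14.33 km
  → nearest: T3 (0.69 km)
Q5 at (-0.91, -4.92):
  T1: √((-2.30)² + (8.87)²) = √(5.2900 + 78.6769) = 9.16 km
  T2: √((-4.44)² + (-4.48)²) = √(19.7136 + 20.0704) = 6.31 km
  T3: √((9.97)² + (0.34)²) = √(99.4009 + 0.1156) = 9.98 km
  T4: √((-4.62)² + (-3.19)²) = √(21.3444 + 10.1761) = 5.61 km
  → nearest: T4 (5.61 km)

Q1→T1; Q2→T3; Q3→T4; Q4→T3; Q5→T4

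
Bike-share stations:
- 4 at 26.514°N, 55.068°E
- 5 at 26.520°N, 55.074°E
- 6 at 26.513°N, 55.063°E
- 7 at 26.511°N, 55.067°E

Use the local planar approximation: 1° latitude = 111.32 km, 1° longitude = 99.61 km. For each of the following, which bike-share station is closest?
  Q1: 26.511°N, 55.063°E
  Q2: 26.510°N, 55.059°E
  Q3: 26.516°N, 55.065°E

Q1→6; Q2→6; Q3→4

Q1 at 26.511°N, 55.063°E:
  4: √((0.003·111.32)² + (0.005·99.61)²) = √(0.11152928 + 0.24805380) = 0.599652 km
  5: √((0.009·111.32)² + (0.011·99.61)²) = √(1.00376353 + 1.20058040) = 1.484703 km
  6: √((0.002·111.32)² + (0.000·99.61)²) = √(0.04956857 + 0.00000000) = 0.222640 km
  7: √((0.000·111.32)² + (0.004·99.61)²) = √(0.00000000 + 0.15875443) = 0.398440 km
  → nearest: 6 (0.222640 km)
Q2 at 26.510°N, 55.059°E:
  4: √((0.004·111.32)² + (0.009·99.61)²) = √(0.19827428 + 0.80369432) = 1.000984 km
  5: √((0.010·111.32)² + (0.015·99.61)²) = √(1.23921424 + 2.23248422) = 1.863249 km
  6: √((0.003·111.32)² + (0.004·99.61)²) = √(0.11152928 + 0.15875443) = 0.519888 km
  7: √((0.001·111.32)² + (0.008·99.61)²) = √(0.01239214 + 0.63501773) = 0.804618 km
  → nearest: 6 (0.519888 km)
Q3 at 26.516°N, 55.065°E:
  4: √((-0.002·111.32)² + (0.003·99.61)²) = √(0.04956857 + 0.08929937) = 0.372650 km
  5: √((0.004·111.32)² + (0.009·99.61)²) = √(0.19827428 + 0.80369432) = 1.000984 km
  6: √((-0.003·111.32)² + (-0.002·99.61)²) = √(0.11152928 + 0.03968861) = 0.388867 km
  7: √((-0.005·111.32)² + (0.002·99.61)²) = √(0.30980356 + 0.03968861) = 0.591179 km
  → nearest: 4 (0.372650 km)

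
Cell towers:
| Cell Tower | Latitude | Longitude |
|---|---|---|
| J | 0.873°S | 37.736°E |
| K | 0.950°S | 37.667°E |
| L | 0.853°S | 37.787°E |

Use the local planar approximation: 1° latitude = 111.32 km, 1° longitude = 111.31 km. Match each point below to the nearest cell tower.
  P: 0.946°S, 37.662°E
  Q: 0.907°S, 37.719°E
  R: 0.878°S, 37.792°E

P at 0.946°S, 37.662°E:
  J: 11.571 km
  K: 0.713 km
  L: 17.343 km
  → nearest: K (0.713 km)
Q at 0.907°S, 37.719°E:
  J: 4.232 km
  K: 7.511 km
  L: 9.666 km
  → nearest: J (4.232 km)
R at 0.878°S, 37.792°E:
  J: 6.258 km
  K: 16.057 km
  L: 2.838 km
  → nearest: L (2.838 km)

P→K; Q→J; R→L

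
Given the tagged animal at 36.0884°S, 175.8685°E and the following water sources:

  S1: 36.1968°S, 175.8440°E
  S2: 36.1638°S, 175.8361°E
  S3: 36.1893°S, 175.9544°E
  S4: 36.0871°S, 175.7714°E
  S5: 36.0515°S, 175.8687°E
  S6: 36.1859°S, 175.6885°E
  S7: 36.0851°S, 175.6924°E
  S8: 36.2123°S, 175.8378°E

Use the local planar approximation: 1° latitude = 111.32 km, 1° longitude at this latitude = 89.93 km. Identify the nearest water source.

Distances from 36.0884°S, 175.8685°E:
S1: √((-0.1084·111.32)² + (-0.0245·89.93)²) = √(145.614613 + 4.854465) = 12.2666 km
S2: √((-0.0754·111.32)² + (-0.0324·89.93)²) = √(70.451312 + 8.489834) = 8.8849 km
S3: √((-0.1009·111.32)² + (0.0859·89.93)²) = √(126.162047 + 59.675424) = 13.6322 km
S4: √((0.0013·111.32)² + (-0.0971·89.93)²) = √(0.020943 + 76.251369) = 8.7334 km
S5: √((0.0369·111.32)² + (0.0002·89.93)²) = √(16.873265 + 0.000323) = 4.1077 km
S6: √((-0.0975·111.32)² + (-0.1800·89.93)²) = √(117.802804 + 262.031919) = 19.4893 km
S7: √((0.0033·111.32)² + (-0.1761·89.93)²) = √(0.134950 + 250.800212) = 15.8409 km
S8: √((-0.1239·111.32)² + (-0.0307·89.93)²) = √(190.234380 + 7.622298) = 14.0662 km
Minimum: S5 at 4.1077 km.

S5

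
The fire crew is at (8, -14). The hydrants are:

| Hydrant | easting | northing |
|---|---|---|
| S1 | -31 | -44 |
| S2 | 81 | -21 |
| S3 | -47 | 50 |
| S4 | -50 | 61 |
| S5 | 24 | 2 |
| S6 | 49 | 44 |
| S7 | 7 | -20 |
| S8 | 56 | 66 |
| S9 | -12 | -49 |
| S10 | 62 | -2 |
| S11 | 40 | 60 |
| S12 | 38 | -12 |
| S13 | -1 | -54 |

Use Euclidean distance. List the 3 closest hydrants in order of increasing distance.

S7, S5, S12

Distances from (8, -14):
S1: 49.2
S2: 73.3
S3: 84.4
S4: 94.8
S5: 22.6
S6: 71.0
S7: 6.1
S8: 93.3
S9: 40.3
S10: 55.3
S11: 80.6
S12: 30.1
S13: 41.0
Sorted: S7 (6.1) < S5 (22.6) < S12 (30.1) < S9 (40.3) < S13 (41.0) < …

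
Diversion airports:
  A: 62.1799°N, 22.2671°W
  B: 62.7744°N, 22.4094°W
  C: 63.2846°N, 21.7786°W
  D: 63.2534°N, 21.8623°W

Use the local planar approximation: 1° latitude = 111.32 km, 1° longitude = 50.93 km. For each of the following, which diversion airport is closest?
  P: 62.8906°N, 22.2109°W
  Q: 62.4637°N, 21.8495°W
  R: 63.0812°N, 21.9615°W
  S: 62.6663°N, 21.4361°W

P at 62.8906°N, 22.2109°W:
  A: √((-0.7107·111.32)² + (-0.0562·50.93)²) = √(6259.202846 + 8.192567) = 79.1669 km
  B: √((-0.1162·111.32)² + (-0.1985·50.93)²) = √(167.324159 + 102.204113) = 16.4173 km
  C: √((0.3940·111.32)² + (0.4323·50.93)²) = √(1923.706618 + 484.750006) = 49.0760 km
  D: √((0.3628·111.32)² + (0.3486·50.93)²) = √(1631.101369 + 315.211547) = 44.1170 km
  → nearest: B (16.4173 km)
Q at 62.4637°N, 21.8495°W:
  A: √((-0.2838·111.32)² + (-0.4176·50.93)²) = √(998.093386 + 452.343477) = 38.0846 km
  B: √((0.3107·111.32)² + (-0.5599·50.93)²) = √(1196.269147 + 813.145546) = 44.8265 km
  C: √((0.8209·111.32)² + (0.0709·50.93)²) = √(8350.777390 + 13.038866) = 91.4539 km
  D: √((0.7897·111.32)² + (-0.0128·50.93)²) = √(7728.063312 + 0.424979) = 87.9118 km
  → nearest: A (38.0846 km)
R at 63.0812°N, 21.9615°W:
  A: √((-0.9013·111.32)² + (-0.3056·50.93)²) = √(10066.653900 + 242.244571) = 101.5327 km
  B: √((-0.3068·111.32)² + (-0.4479·50.93)²) = √(1166.425770 + 520.366677) = 41.0706 km
  C: √((0.2034·111.32)² + (0.1829·50.93)²) = √(512.682263 + 86.771032) = 24.4837 km
  D: √((0.1722·111.32)² + (0.0992·50.93)²) = √(367.462216 + 25.525291) = 19.8239 km
  → nearest: D (19.8239 km)
S at 62.6663°N, 21.4361°W:
  A: √((-0.4864·111.32)² + (-0.8310·50.93)²) = √(2931.794514 + 1791.221939) = 68.7242 km
  B: √((0.1081·111.32)² + (-0.9733·50.93)²) = √(144.809743 + 2457.201655) = 51.0099 km
  C: √((0.6183·111.32)² + (-0.3425·50.93)²) = √(4737.452716 + 304.276564) = 71.0051 km
  D: √((0.5871·111.32)² + (-0.4262·50.93)²) = √(4271.403076 + 471.166325) = 68.8663 km
  → nearest: B (51.0099 km)

P→B; Q→A; R→D; S→B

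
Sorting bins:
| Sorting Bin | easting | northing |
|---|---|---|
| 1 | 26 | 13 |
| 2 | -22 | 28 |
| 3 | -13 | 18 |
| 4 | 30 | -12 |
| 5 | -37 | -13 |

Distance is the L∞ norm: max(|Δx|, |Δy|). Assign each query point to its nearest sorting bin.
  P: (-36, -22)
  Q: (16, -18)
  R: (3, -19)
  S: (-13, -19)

P at (-36, -22):
  1: 62
  2: 50
  3: 40
  4: 66
  5: 9
  → nearest: 5 (9)
Q at (16, -18):
  1: 31
  2: 46
  3: 36
  4: 14
  5: 53
  → nearest: 4 (14)
R at (3, -19):
  1: 32
  2: 47
  3: 37
  4: 27
  5: 40
  → nearest: 4 (27)
S at (-13, -19):
  1: 39
  2: 47
  3: 37
  4: 43
  5: 24
  → nearest: 5 (24)

P→5; Q→4; R→4; S→5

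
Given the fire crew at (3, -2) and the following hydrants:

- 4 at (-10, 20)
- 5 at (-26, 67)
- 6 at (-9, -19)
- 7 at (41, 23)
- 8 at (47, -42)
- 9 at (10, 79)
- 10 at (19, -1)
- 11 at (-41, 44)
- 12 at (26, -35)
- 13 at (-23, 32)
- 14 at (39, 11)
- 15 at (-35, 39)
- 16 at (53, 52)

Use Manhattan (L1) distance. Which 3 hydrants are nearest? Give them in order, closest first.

10, 6, 4

Distances from (3, -2):
4: |-13| + |22| = 13 + 22 = 35
5: |-29| + |69| = 29 + 69 = 98
6: |-12| + |-17| = 12 + 17 = 29
7: |38| + |25| = 38 + 25 = 63
8: |44| + |-40| = 44 + 40 = 84
9: |7| + |81| = 7 + 81 = 88
10: |16| + |1| = 16 + 1 = 17
11: |-44| + |46| = 44 + 46 = 90
12: |23| + |-33| = 23 + 33 = 56
13: |-26| + |34| = 26 + 34 = 60
14: |36| + |13| = 36 + 13 = 49
15: |-38| + |41| = 38 + 41 = 79
16: |50| + |54| = 50 + 54 = 104
Sorted: 10 (17) < 6 (29) < 4 (35) < 14 (49) < 12 (56) < …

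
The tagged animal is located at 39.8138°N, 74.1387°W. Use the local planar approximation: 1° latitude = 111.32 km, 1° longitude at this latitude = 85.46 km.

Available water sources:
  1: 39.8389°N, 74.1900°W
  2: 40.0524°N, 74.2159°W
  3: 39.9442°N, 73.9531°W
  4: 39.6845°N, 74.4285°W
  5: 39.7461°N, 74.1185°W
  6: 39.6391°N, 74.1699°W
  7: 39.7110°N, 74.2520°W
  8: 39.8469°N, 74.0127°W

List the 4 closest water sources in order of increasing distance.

Distances from 39.8138°N, 74.1387°W:
1: √((0.0251·111.32)² + (-0.0513·85.46)²) = √(7.807174 + 19.220315) = 5.1988 km
2: √((0.2386·111.32)² + (-0.0772·85.46)²) = √(705.484171 + 43.527165) = 27.3681 km
3: √((0.1304·111.32)² + (0.1856·85.46)²) = √(210.717972 + 251.583249) = 21.5012 km
4: √((-0.1293·111.32)² + (-0.2898·85.46)²) = √(207.177909 + 613.370012) = 28.6452 km
5: √((-0.0677·111.32)² + (0.0202·85.46)²) = √(56.796782 + 2.980084) = 7.7316 km
6: √((-0.1747·111.32)² + (-0.0312·85.46)²) = √(378.209301 + 7.109433) = 19.6295 km
7: √((-0.1028·111.32)² + (-0.1133·85.46)²) = √(130.958178 + 93.753091) = 14.9904 km
8: √((0.0331·111.32)² + (0.1260·85.46)²) = √(13.576955 + 115.948963) = 11.3809 km
Sorted: 1 (5.1988 km) < 5 (7.7316 km) < 8 (11.3809 km) < 7 (14.9904 km) < 6 (19.6295 km) < 3 (21.5012 km) < …

1, 5, 8, 7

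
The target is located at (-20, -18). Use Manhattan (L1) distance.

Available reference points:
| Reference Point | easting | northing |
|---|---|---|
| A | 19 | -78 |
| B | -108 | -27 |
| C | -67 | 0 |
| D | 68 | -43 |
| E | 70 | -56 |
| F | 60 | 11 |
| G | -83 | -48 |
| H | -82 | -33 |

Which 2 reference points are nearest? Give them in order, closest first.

C, H

Distances from (-20, -18):
A: 99
B: 97
C: 65
D: 113
E: 128
F: 109
G: 93
H: 77
Sorted: C (65) < H (77) < G (93) < B (97) < …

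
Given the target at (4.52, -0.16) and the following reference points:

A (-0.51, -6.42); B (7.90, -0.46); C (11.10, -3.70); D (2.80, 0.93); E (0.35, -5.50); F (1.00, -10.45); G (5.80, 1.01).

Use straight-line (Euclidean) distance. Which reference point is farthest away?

Distances from (4.52, -0.16):
A: 8.03
B: 3.39
C: 7.47
D: 2.04
E: 6.78
F: 10.88
G: 1.73
Maximum: F at 10.88.

F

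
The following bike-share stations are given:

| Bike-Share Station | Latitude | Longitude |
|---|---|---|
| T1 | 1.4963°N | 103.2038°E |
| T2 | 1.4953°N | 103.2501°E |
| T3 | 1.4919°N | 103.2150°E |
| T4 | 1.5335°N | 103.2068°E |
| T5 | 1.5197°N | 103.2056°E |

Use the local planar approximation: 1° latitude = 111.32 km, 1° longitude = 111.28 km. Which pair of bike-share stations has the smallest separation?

Pairwise distances:
T1–T2: 5.1535 km
T1–T3: 1.3391 km
T1–T4: 4.1545 km
T1–T5: 2.6126 km
T2–T3: 3.9242 km
T2–T4: 6.4265 km
T2–T5: 5.6480 km
T3–T4: 4.7200 km
T3–T5: 3.2667 km
T4–T5: 1.5420 km
Closest pair: T1–T3 at 1.3391 km.

T1 and T3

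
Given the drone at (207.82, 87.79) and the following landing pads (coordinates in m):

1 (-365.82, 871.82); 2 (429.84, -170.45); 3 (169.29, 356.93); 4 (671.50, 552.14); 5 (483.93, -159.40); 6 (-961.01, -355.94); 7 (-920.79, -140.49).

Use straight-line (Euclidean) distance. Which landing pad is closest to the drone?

Distances from (207.82, 87.79):
1: 971.48 m
2: 340.56 m
3: 271.88 m
4: 656.22 m
5: 370.59 m
6: 1250.22 m
7: 1151.47 m
Minimum: 3 at 271.88 m.

3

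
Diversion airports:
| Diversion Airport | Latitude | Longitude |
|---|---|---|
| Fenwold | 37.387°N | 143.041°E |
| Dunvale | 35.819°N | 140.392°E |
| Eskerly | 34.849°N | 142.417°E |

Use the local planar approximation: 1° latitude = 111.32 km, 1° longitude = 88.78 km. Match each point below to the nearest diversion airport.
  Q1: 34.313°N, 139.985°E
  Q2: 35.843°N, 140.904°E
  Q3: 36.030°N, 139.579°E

Q1 at 34.313°N, 139.985°E:
  Fenwold: √((3.074·111.32)² + (3.056·88.78)²) = √(117099.25220 + 73610.02770) = 436.703 km
  Dunvale: √((1.506·111.32)² + (0.407·88.78)²) = √(28105.82508 + 1305.62693) = 171.498 km
  Eskerly: √((0.536·111.32)² + (2.432·88.78)²) = √(3560.21294 + 46618.40630) = 224.006 km
  → nearest: Dunvale (171.498 km)
Q2 at 35.843°N, 140.904°E:
  Fenwold: √((1.544·111.32)² + (2.137·88.78)²) = √(29542.07438 + 35994.76361) = 256.002 km
  Dunvale: √((-0.024·111.32)² + (-0.512·88.78)²) = √(7.13787 + 2066.18975) = 45.534 km
  Eskerly: √((-0.994·111.32)² + (1.513·88.78)²) = √(12243.88281 + 18042.97459) = 174.031 km
  → nearest: Dunvale (45.534 km)
Q3 at 36.030°N, 139.579°E:
  Fenwold: √((1.357·111.32)² + (3.462·88.78)²) = √(22819.49823 + 94467.93203) = 342.473 km
  Dunvale: √((-0.211·111.32)² + (0.813·88.78)²) = √(551.71057 + 5209.68389) = 75.904 km
  Eskerly: √((-1.181·111.32)² + (2.838·88.78)²) = √(17284.07693 + 63482.65235) = 284.195 km
  → nearest: Dunvale (75.904 km)

Q1→Dunvale; Q2→Dunvale; Q3→Dunvale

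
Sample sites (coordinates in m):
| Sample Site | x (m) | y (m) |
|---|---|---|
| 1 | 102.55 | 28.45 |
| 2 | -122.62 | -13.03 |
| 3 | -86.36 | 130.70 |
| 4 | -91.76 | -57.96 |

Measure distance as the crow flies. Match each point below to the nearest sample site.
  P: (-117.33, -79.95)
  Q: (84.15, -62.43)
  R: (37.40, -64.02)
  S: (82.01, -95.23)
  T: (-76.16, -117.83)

P at (-117.33, -79.95):
  1: 245.15 m
  2: 67.13 m
  3: 212.91 m
  4: 33.73 m
  → nearest: 4 (33.73 m)
Q at (84.15, -62.43):
  1: 92.72 m
  2: 212.59 m
  3: 257.63 m
  4: 175.97 m
  → nearest: 1 (92.72 m)
R at (37.40, -64.02):
  1: 113.12 m
  2: 167.95 m
  3: 230.72 m
  4: 129.30 m
  → nearest: 1 (113.12 m)
S at (82.01, -95.23):
  1: 125.37 m
  2: 220.52 m
  3: 281.77 m
  4: 177.72 m
  → nearest: 1 (125.37 m)
T at (-76.16, -117.83):
  1: 230.94 m
  2: 114.64 m
  3: 248.74 m
  4: 61.87 m
  → nearest: 4 (61.87 m)

P→4; Q→1; R→1; S→1; T→4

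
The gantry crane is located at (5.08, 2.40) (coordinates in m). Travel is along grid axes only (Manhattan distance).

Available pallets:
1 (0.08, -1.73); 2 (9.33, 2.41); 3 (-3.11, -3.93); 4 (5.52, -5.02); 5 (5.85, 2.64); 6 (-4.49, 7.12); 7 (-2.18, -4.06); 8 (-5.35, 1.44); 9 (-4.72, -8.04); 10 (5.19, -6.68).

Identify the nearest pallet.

Distances from (5.08, 2.40):
1: |-5.00| + |-4.13| = 5.00 + 4.13 = 9.13 m
2: |4.25| + |0.01| = 4.25 + 0.01 = 4.26 m
3: |-8.19| + |-6.33| = 8.19 + 6.33 = 14.52 m
4: |0.44| + |-7.42| = 0.44 + 7.42 = 7.86 m
5: |0.77| + |0.24| = 0.77 + 0.24 = 1.01 m
6: |-9.57| + |4.72| = 9.57 + 4.72 = 14.29 m
7: |-7.26| + |-6.46| = 7.26 + 6.46 = 13.72 m
8: |-10.43| + |-0.96| = 10.43 + 0.96 = 11.39 m
9: |-9.80| + |-10.44| = 9.80 + 10.44 = 20.24 m
10: |0.11| + |-9.08| = 0.11 + 9.08 = 9.19 m
Minimum: 5 at 1.01 m.

5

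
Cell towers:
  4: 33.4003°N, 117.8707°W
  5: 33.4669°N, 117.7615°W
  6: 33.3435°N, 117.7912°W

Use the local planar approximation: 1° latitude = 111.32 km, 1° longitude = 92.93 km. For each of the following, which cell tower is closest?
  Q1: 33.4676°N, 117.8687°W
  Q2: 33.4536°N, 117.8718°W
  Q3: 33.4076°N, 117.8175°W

Q1 at 33.4676°N, 117.8687°W:
  4: √((-0.0673·111.32)² + (-0.0020·92.93)²) = √(56.127607 + 0.034544) = 7.4941 km
  5: √((-0.0007·111.32)² + (0.1072·92.93)²) = √(0.006072 + 99.243357) = 9.9624 km
  6: √((-0.1241·111.32)² + (0.0775·92.93)²) = √(190.849031 + 51.869884) = 15.5794 km
  → nearest: 4 (7.4941 km)
Q2 at 33.4536°N, 117.8718°W:
  4: √((-0.0533·111.32)² + (0.0011·92.93)²) = √(35.204713 + 0.010450) = 5.9342 km
  5: √((0.0133·111.32)² + (0.1103·92.93)²) = √(2.192046 + 105.066170) = 10.3566 km
  6: √((-0.1101·111.32)² + (0.0806·92.93)²) = √(150.217674 + 56.102467) = 14.3638 km
  → nearest: 4 (5.9342 km)
Q3 at 33.4076°N, 117.8175°W:
  4: √((-0.0073·111.32)² + (-0.0532·92.93)²) = √(0.660377 + 24.441910) = 5.0102 km
  5: √((0.0593·111.32)² + (0.0560·92.93)²) = √(43.576845 + 27.082449) = 8.4059 km
  6: √((-0.0641·111.32)² + (0.0263·92.93)²) = √(50.916959 + 5.973424) = 7.5426 km
  → nearest: 4 (5.0102 km)

Q1→4; Q2→4; Q3→4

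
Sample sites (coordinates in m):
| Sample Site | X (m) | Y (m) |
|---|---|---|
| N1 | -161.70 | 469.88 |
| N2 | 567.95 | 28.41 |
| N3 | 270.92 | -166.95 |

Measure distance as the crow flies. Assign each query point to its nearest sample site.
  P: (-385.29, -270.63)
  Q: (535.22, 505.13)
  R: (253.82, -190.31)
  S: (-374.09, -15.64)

P→N3; Q→N2; R→N3; S→N1

P at (-385.29, -270.63):
  N1: √((223.59)² + (740.51)²) = √(49992.4881 + 548355.0601) = 773.53 m
  N2: √((953.24)² + (299.04)²) = √(908666.4976 + 89424.9216) = 999.05 m
  N3: √((656.21)² + (103.68)²) = √(430611.5641 + 10749.5424) = 664.35 m
  → nearest: N3 (664.35 m)
Q at (535.22, 505.13):
  N1: √((-696.92)² + (-35.25)²) = √(485697.4864 + 1242.5625) = 697.81 m
  N2: √((32.73)² + (-476.72)²) = √(1071.2529 + 227261.9584) = 477.84 m
  N3: √((-264.30)² + (-672.08)²) = √(69854.4900 + 451691.5264) = 722.18 m
  → nearest: N2 (477.84 m)
R at (253.82, -190.31):
  N1: √((-415.52)² + (660.19)²) = √(172656.8704 + 435850.8361) = 780.07 m
  N2: √((314.13)² + (218.72)²) = √(98677.6569 + 47838.4384) = 382.77 m
  N3: √((17.10)² + (23.36)²) = √(292.4100 + 545.6896) = 28.95 m
  → nearest: N3 (28.95 m)
S at (-374.09, -15.64):
  N1: √((212.39)² + (485.52)²) = √(45109.5121 + 235729.6704) = 529.94 m
  N2: √((942.04)² + (44.05)²) = √(887439.3616 + 1940.4025) = 943.07 m
  N3: √((645.01)² + (-151.31)²) = √(416037.9001 + 22894.7161) = 662.52 m
  → nearest: N1 (529.94 m)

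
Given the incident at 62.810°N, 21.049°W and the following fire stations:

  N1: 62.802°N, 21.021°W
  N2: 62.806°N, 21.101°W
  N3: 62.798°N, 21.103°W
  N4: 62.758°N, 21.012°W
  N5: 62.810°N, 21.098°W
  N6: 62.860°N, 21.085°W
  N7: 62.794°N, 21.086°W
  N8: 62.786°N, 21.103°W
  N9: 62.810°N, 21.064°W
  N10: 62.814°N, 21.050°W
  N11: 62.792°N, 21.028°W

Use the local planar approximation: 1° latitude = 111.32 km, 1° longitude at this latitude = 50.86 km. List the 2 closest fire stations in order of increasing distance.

N10, N9

Distances from 62.810°N, 21.049°W:
N1: 1.680 km
N2: 2.682 km
N3: 3.054 km
N4: 6.087 km
N5: 2.492 km
N6: 5.859 km
N7: 2.591 km
N8: 3.832 km
N9: 0.763 km
N10: 0.448 km
N11: 2.271 km
Sorted: N10 (0.448 km) < N9 (0.763 km) < N1 (1.680 km) < N11 (2.271 km) < …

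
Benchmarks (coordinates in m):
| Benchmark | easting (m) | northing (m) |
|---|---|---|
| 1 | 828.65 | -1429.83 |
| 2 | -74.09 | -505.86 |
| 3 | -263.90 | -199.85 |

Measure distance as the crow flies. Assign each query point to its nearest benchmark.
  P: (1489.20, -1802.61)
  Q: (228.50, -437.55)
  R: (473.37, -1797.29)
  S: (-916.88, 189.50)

P→1; Q→2; R→1; S→3

P at (1489.20, -1802.61):
  1: 758.48 m
  2: 2031.12 m
  3: 2375.33 m
  → nearest: 1 (758.48 m)
Q at (228.50, -437.55):
  1: 1159.65 m
  2: 310.20 m
  3: 546.77 m
  → nearest: 2 (310.20 m)
R at (473.37, -1797.29):
  1: 511.13 m
  2: 1402.68 m
  3: 1759.37 m
  → nearest: 1 (511.13 m)
S at (-916.88, 189.50):
  1: 2380.99 m
  2: 1092.62 m
  3: 760.25 m
  → nearest: 3 (760.25 m)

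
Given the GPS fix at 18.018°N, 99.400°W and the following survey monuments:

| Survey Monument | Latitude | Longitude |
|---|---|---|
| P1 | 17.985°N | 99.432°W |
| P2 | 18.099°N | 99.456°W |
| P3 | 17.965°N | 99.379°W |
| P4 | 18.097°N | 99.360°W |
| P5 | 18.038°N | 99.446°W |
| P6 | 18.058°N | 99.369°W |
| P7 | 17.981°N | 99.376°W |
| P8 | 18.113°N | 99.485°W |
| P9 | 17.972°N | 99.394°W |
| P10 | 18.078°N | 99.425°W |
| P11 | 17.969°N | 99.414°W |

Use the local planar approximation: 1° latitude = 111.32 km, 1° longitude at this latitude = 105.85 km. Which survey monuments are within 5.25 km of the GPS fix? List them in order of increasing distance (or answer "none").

Distances from 18.018°N, 99.400°W:
P1: √((-0.033·111.32)² + (-0.032·105.85)²) = √(13.49504 + 11.47312) = 4.997 km
P2: √((0.081·111.32)² + (-0.056·105.85)²) = √(81.30485 + 35.13644) = 10.791 km
P3: √((-0.053·111.32)² + (0.021·105.85)²) = √(34.80953 + 4.94106) = 6.305 km
P4: √((0.079·111.32)² + (0.040·105.85)²) = √(77.33936 + 17.92676) = 9.760 km
P5: √((0.020·111.32)² + (-0.046·105.85)²) = √(4.95686 + 23.70813) = 5.354 km
P6: √((0.040·111.32)² + (0.031·105.85)²) = √(19.82743 + 10.76726) = 5.531 km
P7: √((-0.037·111.32)² + (0.024·105.85)²) = √(16.96484 + 6.45363) = 4.839 km
P8: √((0.095·111.32)² + (-0.085·105.85)²) = √(111.83909 + 80.95051) = 13.885 km
P9: √((-0.046·111.32)² + (0.006·105.85)²) = √(26.22177 + 0.40335) = 5.160 km
P10: √((0.060·111.32)² + (-0.025·105.85)²) = √(44.61171 + 7.00264) = 7.184 km
P11: √((-0.049·111.32)² + (-0.014·105.85)²) = √(29.75353 + 2.19603) = 5.652 km
Threshold 5.25 km: P7 (4.839 km), P1 (4.997 km), P9 (5.160 km) are within range.

P7, P1, P9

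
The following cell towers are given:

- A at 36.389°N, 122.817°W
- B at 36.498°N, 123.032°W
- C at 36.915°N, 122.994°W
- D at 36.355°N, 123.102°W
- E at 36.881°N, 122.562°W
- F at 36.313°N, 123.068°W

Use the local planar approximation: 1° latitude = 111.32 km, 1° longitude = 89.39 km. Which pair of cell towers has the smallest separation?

D and F

Pairwise distances:
D–F: √((-0.042·111.32)² + (0.034·89.39)²) = √(21.85974 + 9.23710) = 5.576 km
B–D: √((-0.143·111.32)² + (-0.070·89.39)²) = √(253.40692 + 39.15380) = 17.104 km
B–F: √((-0.185·111.32)² + (-0.036·89.39)²) = √(424.12107 + 10.35578) = 20.844 km
A–B: √((0.109·111.32)² + (-0.215·89.39)²) = √(147.23104 + 369.36420) = 22.729 km
A–F: √((-0.076·111.32)² + (-0.251·89.39)²) = √(71.57701 + 503.41403) = 23.979 km
A–D: √((-0.034·111.32)² + (-0.285·89.39)²) = √(14.32532 + 649.03422) = 25.756 km
C–E: √((-0.034·111.32)² + (0.432·89.39)²) = √(14.32532 + 1491.23253) = 38.802 km
B–C: √((0.417·111.32)² + (0.038·89.39)²) = √(2154.85725 + 11.53839) = 46.545 km
A–E: √((0.492·111.32)² + (0.255·89.39)²) = √(2999.69156 + 519.58695) = 59.324 km
B–E: √((0.383·111.32)² + (0.470·89.39)²) = √(1817.79098 + 1765.11738) = 59.857 km
A–C: √((0.526·111.32)² + (-0.177·89.39)²) = √(3428.60839 + 250.33663) = 60.654 km
C–D: √((-0.560·111.32)² + (-0.108·89.39)²) = √(3886.17586 + 93.20203) = 63.082 km
C–F: √((-0.602·111.32)² + (-0.074·89.39)²) = √(4490.96197 + 43.75637) = 67.340 km
D–E: √((0.526·111.32)² + (0.540·89.39)²) = √(3428.60839 + 2330.05082) = 75.886 km
E–F: √((-0.568·111.32)² + (-0.506·89.39)²) = √(3998.00255 + 2045.87412) = 77.742 km
Closest pair: D–F at 5.576 km.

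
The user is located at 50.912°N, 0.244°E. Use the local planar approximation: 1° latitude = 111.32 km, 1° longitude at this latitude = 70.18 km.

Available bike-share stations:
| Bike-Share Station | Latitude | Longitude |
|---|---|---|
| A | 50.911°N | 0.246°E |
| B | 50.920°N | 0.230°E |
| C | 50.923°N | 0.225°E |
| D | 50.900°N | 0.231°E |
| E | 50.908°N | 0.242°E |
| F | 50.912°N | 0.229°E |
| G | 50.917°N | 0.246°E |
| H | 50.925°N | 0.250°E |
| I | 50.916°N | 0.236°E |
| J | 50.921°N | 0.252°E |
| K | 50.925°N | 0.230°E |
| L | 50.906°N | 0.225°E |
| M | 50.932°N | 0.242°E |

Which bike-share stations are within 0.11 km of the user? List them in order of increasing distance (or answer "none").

Distances from 50.912°N, 0.244°E:
A: √((-0.001·111.32)² + (0.002·70.18)²) = √(0.01239 + 0.01970) = 0.179 km
B: √((0.008·111.32)² + (-0.014·70.18)²) = √(0.79310 + 0.96535) = 1.326 km
C: √((0.011·111.32)² + (-0.019·70.18)²) = √(1.49945 + 1.77801) = 1.810 km
D: √((-0.012·111.32)² + (-0.013·70.18)²) = √(1.78447 + 0.83236) = 1.618 km
E: √((-0.004·111.32)² + (-0.002·70.18)²) = √(0.19827 + 0.01970) = 0.467 km
F: √((0.000·111.32)² + (-0.015·70.18)²) = √(0.00000 + 1.10818) = 1.053 km
G: √((0.005·111.32)² + (0.002·70.18)²) = √(0.30980 + 0.01970) = 0.574 km
H: √((0.013·111.32)² + (0.006·70.18)²) = √(2.09427 + 0.17731) = 1.507 km
I: √((0.004·111.32)² + (-0.008·70.18)²) = √(0.19827 + 0.31521) = 0.717 km
J: √((0.009·111.32)² + (0.008·70.18)²) = √(1.00376 + 0.31521) = 1.148 km
K: √((0.013·111.32)² + (-0.014·70.18)²) = √(2.09427 + 0.96535) = 1.749 km
L: √((-0.006·111.32)² + (-0.019·70.18)²) = √(0.44612 + 1.77801) = 1.491 km
M: √((0.020·111.32)² + (-0.002·70.18)²) = √(4.95686 + 0.01970) = 2.231 km
Threshold 0.11 km: none within range.

none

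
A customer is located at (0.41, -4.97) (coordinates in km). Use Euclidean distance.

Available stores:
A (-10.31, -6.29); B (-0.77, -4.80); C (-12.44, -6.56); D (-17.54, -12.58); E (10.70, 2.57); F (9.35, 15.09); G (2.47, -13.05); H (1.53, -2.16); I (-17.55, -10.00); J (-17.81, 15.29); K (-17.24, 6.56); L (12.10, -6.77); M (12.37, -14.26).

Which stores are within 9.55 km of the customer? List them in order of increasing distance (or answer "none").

B, H, G

Distances from (0.41, -4.97):
A: 10.80 km
B: 1.19 km
C: 12.95 km
D: 19.50 km
E: 12.76 km
F: 21.96 km
G: 8.34 km
H: 3.02 km
I: 18.65 km
J: 27.25 km
K: 21.08 km
L: 11.83 km
M: 15.14 km
Threshold 9.55 km: B (1.19 km), H (3.02 km), G (8.34 km) are within range.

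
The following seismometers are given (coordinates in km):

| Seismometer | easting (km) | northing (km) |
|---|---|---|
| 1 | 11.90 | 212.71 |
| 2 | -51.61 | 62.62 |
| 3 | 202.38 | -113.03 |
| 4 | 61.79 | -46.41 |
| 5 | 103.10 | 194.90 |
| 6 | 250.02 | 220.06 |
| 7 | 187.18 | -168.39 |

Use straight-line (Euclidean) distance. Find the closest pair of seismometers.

Pairwise distances:
1–2: 162.97 km
1–3: 377.34 km
1–4: 263.88 km
1–5: 92.92 km
1–6: 238.23 km
1–7: 419.48 km
2–3: 308.81 km
2–4: 157.31 km
2–5: 203.55 km
2–6: 340.25 km
2–7: 332.24 km
3–4: 155.58 km
3–5: 323.54 km
3–6: 336.48 km
3–7: 57.41 km
4–5: 244.82 km
4–6: 326.25 km
4–7: 174.93 km
5–6: 149.06 km
5–7: 372.89 km
6–7: 393.50 km
Closest pair: 3–7 at 57.41 km.

3 and 7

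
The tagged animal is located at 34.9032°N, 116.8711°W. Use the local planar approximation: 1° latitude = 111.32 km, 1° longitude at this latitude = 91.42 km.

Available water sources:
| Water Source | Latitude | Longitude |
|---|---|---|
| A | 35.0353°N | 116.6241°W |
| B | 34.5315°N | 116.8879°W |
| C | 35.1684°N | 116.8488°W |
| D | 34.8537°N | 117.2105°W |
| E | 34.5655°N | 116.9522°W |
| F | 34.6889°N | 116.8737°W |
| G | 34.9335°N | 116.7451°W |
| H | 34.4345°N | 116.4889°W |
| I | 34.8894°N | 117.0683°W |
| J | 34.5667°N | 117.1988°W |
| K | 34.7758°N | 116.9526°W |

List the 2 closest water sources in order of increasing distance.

Distances from 34.9032°N, 116.8711°W:
A: √((0.1321·111.32)² + (0.2470·91.42)²) = √(216.247966 + 509.889819) = 26.9469 km
B: √((-0.3717·111.32)² + (-0.0168·91.42)²) = √(1712.109423 + 2.358854) = 41.4061 km
C: √((0.2652·111.32)² + (0.0223·91.42)²) = √(871.552263 + 4.156159) = 29.5924 km
D: √((-0.0495·111.32)² + (-0.3394·91.42)²) = √(30.363847 + 962.733557) = 31.5134 km
E: √((-0.3377·111.32)² + (-0.0811·91.42)²) = √(1413.215905 + 54.969798) = 38.3169 km
F: √((-0.2143·111.32)² + (-0.0026·91.42)²) = √(569.102820 + 0.056497) = 23.8571 km
G: √((0.0303·111.32)² + (0.1260·91.42)²) = √(11.377102 + 132.685518) = 12.0026 km
H: √((-0.4687·111.32)² + (0.3822·91.42)²) = √(2722.302001 + 1220.854194) = 62.7946 km
I: √((-0.0138·111.32)² + (-0.1972·91.42)²) = √(2.359960 + 325.009649) = 18.0934 km
J: √((-0.3365·111.32)² + (-0.3277·91.42)²) = √(1403.190166 + 897.501776) = 47.9655 km
K: √((-0.1274·111.32)² + (-0.0815·91.42)²) = √(201.133889 + 55.513378) = 16.0202 km
Sorted: G (12.0026 km) < K (16.0202 km) < I (18.0934 km) < F (23.8571 km) < …

G, K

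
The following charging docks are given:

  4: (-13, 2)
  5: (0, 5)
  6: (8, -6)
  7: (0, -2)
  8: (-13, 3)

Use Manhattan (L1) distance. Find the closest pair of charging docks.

Pairwise distances:
4–5: 16
4–6: 29
4–7: 17
4–8: 1
5–6: 19
5–7: 7
5–8: 15
6–7: 12
6–8: 30
7–8: 18
Closest pair: 4–8 at 1.

4 and 8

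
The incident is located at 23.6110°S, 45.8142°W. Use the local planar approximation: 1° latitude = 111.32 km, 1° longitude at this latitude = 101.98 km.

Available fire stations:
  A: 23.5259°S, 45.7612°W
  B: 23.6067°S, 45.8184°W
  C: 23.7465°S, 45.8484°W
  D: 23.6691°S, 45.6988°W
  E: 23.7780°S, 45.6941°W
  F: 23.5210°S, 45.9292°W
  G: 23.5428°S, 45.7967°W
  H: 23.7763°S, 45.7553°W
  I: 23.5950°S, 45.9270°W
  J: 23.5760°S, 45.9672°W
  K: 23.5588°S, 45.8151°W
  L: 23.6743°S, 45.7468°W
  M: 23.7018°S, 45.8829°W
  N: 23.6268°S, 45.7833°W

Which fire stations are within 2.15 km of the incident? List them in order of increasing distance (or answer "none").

Distances from 23.6110°S, 45.8142°W:
A: 10.9068 km
B: 0.6423 km
C: 15.4818 km
D: 13.4286 km
E: 22.2624 km
F: 15.4245 km
G: 7.7990 km
H: 19.3567 km
I: 11.6404 km
J: 16.0820 km
K: 5.8116 km
L: 9.8437 km
M: 12.2985 km
N: 3.6088 km
Threshold 2.15 km: B (0.6423 km) is within range.

B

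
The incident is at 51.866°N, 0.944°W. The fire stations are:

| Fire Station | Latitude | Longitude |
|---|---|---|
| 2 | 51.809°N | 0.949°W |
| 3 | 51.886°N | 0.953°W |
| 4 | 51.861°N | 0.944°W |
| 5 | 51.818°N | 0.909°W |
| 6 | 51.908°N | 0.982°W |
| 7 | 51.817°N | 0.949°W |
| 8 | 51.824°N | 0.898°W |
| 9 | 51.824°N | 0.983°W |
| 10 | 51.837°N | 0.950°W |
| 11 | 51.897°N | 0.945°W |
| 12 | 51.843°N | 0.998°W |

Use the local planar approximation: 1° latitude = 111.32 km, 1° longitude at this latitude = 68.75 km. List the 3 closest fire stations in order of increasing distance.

4, 3, 10

Distances from 51.866°N, 0.944°W:
2: √((-0.057·111.32)² + (-0.005·68.75)²) = √(40.26207 + 0.11816) = 6.355 km
3: √((0.020·111.32)² + (-0.009·68.75)²) = √(4.95686 + 0.38285) = 2.311 km
4: √((-0.005·111.32)² + (0.000·68.75)²) = √(0.30980 + 0.00000) = 0.557 km
5: √((-0.048·111.32)² + (0.035·68.75)²) = √(28.55150 + 5.79004) = 5.860 km
6: √((0.042·111.32)² + (-0.038·68.75)²) = √(21.85974 + 6.82516) = 5.356 km
7: √((-0.049·111.32)² + (-0.005·68.75)²) = √(29.75353 + 0.11816) = 5.466 km
8: √((-0.042·111.32)² + (0.046·68.75)²) = √(21.85974 + 10.00141) = 5.645 km
9: √((-0.042·111.32)² + (-0.039·68.75)²) = √(21.85974 + 7.18910) = 5.390 km
10: √((-0.029·111.32)² + (-0.006·68.75)²) = √(10.42179 + 0.17016) = 3.255 km
11: √((0.031·111.32)² + (-0.001·68.75)²) = √(11.90885 + 0.00473) = 3.452 km
12: √((-0.023·111.32)² + (-0.054·68.75)²) = √(6.55544 + 13.78266) = 4.510 km
Sorted: 4 (0.557 km) < 3 (2.311 km) < 10 (3.255 km) < 11 (3.452 km) < 12 (4.510 km) < …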